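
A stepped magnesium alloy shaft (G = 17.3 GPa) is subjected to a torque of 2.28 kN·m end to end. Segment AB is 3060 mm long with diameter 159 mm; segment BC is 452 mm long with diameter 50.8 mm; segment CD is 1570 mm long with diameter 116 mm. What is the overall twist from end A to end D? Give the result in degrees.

6.26°

J_AB = π(0.159)⁴/32 = 6.27×10^-5 m⁴; J_BC = π(0.0508)⁴/32 = 6.54×10^-7 m⁴; J_CD = π(0.116)⁴/32 = 1.78×10^-5 m⁴.
θ = (T/G)·Σ L_i/J_i = (2280/17.3×10⁹)·(3.06/6.27×10^-5 + 0.452/6.54×10^-7 + 1.57/1.78×10^-5) = 0.1092 rad.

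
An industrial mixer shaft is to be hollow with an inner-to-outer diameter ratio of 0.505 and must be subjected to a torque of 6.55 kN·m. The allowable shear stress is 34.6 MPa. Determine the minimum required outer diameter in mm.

101 mm

For a hollow shaft with d_i/d_o = 0.505: τ_max = 16T/(π d_o³ (1−k⁴)), so d_o = [16T/(π τ_allow (1−k⁴))]^(1/3) = [16·6550/(π·3.46×10^7·0.9350)]^(1/3) = 0.1010 m.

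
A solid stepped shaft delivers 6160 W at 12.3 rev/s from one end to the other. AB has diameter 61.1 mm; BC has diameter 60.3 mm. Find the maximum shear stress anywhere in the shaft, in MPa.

1.85 MPa

ω = 2π·12.3 = 77.28 rad/s, so T = P/ω = 6160 / 77.28 = 79.71 N·m.
Under the same torque, τ_max = 16T/(πd³) is largest where d is smallest — segment BC (d = 60.3 mm).
τ_max = 16·79.71/(π·(0.0603)³) = 1.851×10^6 Pa.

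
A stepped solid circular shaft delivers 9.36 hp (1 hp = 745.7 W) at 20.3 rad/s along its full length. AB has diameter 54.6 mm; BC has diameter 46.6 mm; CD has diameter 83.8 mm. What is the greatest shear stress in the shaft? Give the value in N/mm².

ω = 20.3 rad/s, so T = P/ω = 9.36×745.7 / 20.30 = 343.8 N·m.
Under the same torque, τ_max = 16T/(πd³) is largest where d is smallest — segment BC (d = 46.6 mm).
τ_max = 16·343.8/(π·(0.0466)³) = 1.730×10^7 Pa.

17.3 N/mm²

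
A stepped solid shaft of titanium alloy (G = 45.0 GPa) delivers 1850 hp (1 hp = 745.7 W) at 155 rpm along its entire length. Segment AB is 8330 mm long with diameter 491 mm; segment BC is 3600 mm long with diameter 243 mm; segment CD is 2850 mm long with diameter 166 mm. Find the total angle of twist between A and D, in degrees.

5.43°

ω = 2π·155/60 = 16.23 rad/s, so T = P/ω = 1850×745.7 / 16.23 = 84990 N·m.
J_AB = π(0.491)⁴/32 = 5.71×10^-3 m⁴; J_BC = π(0.243)⁴/32 = 3.42×10^-4 m⁴; J_CD = π(0.166)⁴/32 = 7.45×10^-5 m⁴.
θ = (T/G)·Σ L_i/J_i = (84990/45.0×10⁹)·(8.33/5.71×10^-3 + 3.60/3.42×10^-4 + 2.85/7.45×10^-5) = 0.09483 rad.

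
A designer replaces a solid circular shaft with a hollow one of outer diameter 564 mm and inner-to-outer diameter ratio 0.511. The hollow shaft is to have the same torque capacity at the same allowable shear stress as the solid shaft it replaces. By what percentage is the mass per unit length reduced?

22.6 %

Equal τ_max and T ⇒ the solid shaft needs d_s³ = d_o³(1−k⁴), so d_s = 564·(1−0.511⁴)^(1/3) = 550.9 mm.
Area ratio A_h/A_s = d_o²(1−k²)/d_s² = (1−k²)/(1−k⁴)^(2/3) = 0.7745.
Mass saving = 1 − 0.7745 = 22.6 %.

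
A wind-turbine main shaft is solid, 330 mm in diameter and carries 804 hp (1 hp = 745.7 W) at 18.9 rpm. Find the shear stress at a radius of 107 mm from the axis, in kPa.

ω = 2π·18.9/60 = 1.979 rad/s, so T = P/ω = 804×745.7 / 1.979 = 302900 N·m.
J = πd⁴/32 = π(0.330)⁴/32 = 1.164×10^-3 m⁴.
Shear stress varies linearly with radius: τ = T·r/J = 302900 × 0.107 / 1.164×10^-3 = 2.784×10^7 Pa.

27800 kPa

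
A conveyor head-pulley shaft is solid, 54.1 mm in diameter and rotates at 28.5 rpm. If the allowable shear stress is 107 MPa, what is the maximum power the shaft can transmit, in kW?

9.93 kW

J = πd⁴/32 = π(0.0541)⁴/32 = 8.410×10^-7 m⁴.
T_max = τ_allow·J/r = 1.07×10^8 × 8.410×10^-7 / 0.0271 = 3327 N·m.
ω = 2π·28.5/60 = 2.985 rad/s, so P_max = T_max·ω = 9928 W.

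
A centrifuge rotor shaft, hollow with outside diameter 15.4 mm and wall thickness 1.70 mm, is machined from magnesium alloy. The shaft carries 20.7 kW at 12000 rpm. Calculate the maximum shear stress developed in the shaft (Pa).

3.64e7 Pa

ω = 2π·12000/60 = 1257 rad/s, so T = P/ω = 20.7×10³ / 1257 = 16.47 N·m.
J = π(d_o⁴ − d_i⁴)/32 = π(0.0154⁴ − 0.0120⁴)/32 = 3.486×10^-9 m⁴.
τ_max = T·r/J = 16.47 × 0.00770 / 3.486×10^-9 = 3.638×10^7 Pa.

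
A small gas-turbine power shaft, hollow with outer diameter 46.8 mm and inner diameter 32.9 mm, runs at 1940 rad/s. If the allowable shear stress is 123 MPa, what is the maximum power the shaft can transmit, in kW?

3630 kW

J = π(d_o⁴ − d_i⁴)/32 = π(0.0468⁴ − 0.0329⁴)/32 = 3.559×10^-7 m⁴.
T_max = τ_allow·J/r = 1.23×10^8 × 3.559×10^-7 / 0.0234 = 1871 N·m.
ω = 1940 rad/s, so P_max = T_max·ω = 3.630×10^6 W.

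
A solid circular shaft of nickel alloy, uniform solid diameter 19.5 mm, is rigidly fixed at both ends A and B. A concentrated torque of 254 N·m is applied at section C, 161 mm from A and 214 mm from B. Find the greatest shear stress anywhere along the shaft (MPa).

99.6 MPa

With uniform GJ and both ends fixed, compatibility θ_AC = θ_CB gives T_A·a = T_B·b, together with T_A + T_B = T₀.
T_A = T₀·b/(a+b) = 254.0·214/375.0 = 144.9 N·m; T_B = 109.1 N·m.
τ in each portion: τ_AC = 9.96×10^7 Pa, τ_CB = 7.49×10^7 Pa; maximum is in AC.
τ_max = T_AC·r/J = 144.9·0.00975/1.42×10^-8 = 9.956×10^7 Pa.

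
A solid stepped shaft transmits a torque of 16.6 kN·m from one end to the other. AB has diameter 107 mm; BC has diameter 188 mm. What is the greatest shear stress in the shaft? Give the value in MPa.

69.0 MPa

Under the same torque, τ_max = 16T/(πd³) is largest where d is smallest — segment AB (d = 107 mm).
τ_max = 16·16600/(π·(0.107)³) = 6.901×10^7 Pa.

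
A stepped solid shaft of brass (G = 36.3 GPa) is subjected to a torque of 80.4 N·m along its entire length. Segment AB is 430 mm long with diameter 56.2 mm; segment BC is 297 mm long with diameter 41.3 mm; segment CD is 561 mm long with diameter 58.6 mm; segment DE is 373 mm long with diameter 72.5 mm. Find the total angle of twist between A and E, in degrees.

J_AB = π(0.0562)⁴/32 = 9.79×10^-7 m⁴; J_BC = π(0.0413)⁴/32 = 2.86×10^-7 m⁴; J_CD = π(0.0586)⁴/32 = 1.16×10^-6 m⁴; J_DE = π(0.0725)⁴/32 = 2.71×10^-6 m⁴.
θ = (T/G)·Σ L_i/J_i = (80.40/36.3×10⁹)·(0.430/9.79×10^-7 + 0.297/2.86×10^-7 + 0.561/1.16×10^-6 + 0.373/2.71×10^-6) = 4.653×10^-3 rad.

0.267°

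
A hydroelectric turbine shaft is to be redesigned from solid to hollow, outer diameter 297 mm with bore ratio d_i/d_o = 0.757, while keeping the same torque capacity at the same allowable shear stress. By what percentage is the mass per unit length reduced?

Equal τ_max and T ⇒ the solid shaft needs d_s³ = d_o³(1−k⁴), so d_s = 297·(1−0.757⁴)^(1/3) = 260.1 mm.
Area ratio A_h/A_s = d_o²(1−k²)/d_s² = (1−k²)/(1−k⁴)^(2/3) = 0.5567.
Mass saving = 1 − 0.5567 = 44.3 %.

44.3 %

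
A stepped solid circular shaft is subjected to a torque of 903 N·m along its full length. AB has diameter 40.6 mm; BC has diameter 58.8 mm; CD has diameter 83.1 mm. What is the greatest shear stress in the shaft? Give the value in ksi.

Under the same torque, τ_max = 16T/(πd³) is largest where d is smallest — segment AB (d = 40.6 mm).
τ_max = 16·903.0/(π·(0.0406)³) = 6.872×10^7 Pa.

9.97 ksi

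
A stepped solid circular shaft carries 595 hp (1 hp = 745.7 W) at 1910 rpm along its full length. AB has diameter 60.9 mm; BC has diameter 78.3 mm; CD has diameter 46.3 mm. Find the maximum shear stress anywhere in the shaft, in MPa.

114 MPa

ω = 2π·1910/60 = 200.0 rad/s, so T = P/ω = 595×745.7 / 200.0 = 2218 N·m.
Under the same torque, τ_max = 16T/(πd³) is largest where d is smallest — segment CD (d = 46.3 mm).
τ_max = 16·2218/(π·(0.0463)³) = 1.138×10^8 Pa.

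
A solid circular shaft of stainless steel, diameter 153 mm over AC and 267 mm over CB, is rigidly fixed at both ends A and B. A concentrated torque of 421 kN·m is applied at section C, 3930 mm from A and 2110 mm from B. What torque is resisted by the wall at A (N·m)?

23000 N·m

Compatibility: T_A·a/J_AC = T_B·b/J_CB with T_A + T_B = T₀.
J_AC = 5.38×10^-5 m⁴, J_CB = 4.99×10^-4 m⁴, so T_A = T₀·(J_AC/a)/((J_AC/a)+(J_CB/b)) = 23040 N·m, T_B = 398000 N·m.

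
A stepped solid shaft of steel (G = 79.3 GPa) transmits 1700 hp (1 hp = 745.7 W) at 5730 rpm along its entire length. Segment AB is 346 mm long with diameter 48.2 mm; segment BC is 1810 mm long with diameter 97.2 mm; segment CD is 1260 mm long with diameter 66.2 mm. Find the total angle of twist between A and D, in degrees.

ω = 2π·5730/60 = 600.0 rad/s, so T = P/ω = 1700×745.7 / 600.0 = 2113 N·m.
J_AB = π(0.0482)⁴/32 = 5.30×10^-7 m⁴; J_BC = π(0.0972)⁴/32 = 8.76×10^-6 m⁴; J_CD = π(0.0662)⁴/32 = 1.89×10^-6 m⁴.
θ = (T/G)·Σ L_i/J_i = (2113/79.3×10⁹)·(0.346/5.30×10^-7 + 1.81/8.76×10^-6 + 1.26/1.89×10^-6) = 0.04070 rad.

2.33°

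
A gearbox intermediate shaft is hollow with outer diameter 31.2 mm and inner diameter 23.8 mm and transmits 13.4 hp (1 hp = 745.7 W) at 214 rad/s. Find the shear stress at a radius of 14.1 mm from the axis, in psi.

1550 psi

ω = 214 rad/s, so T = P/ω = 13.4×745.7 / 214.0 = 46.69 N·m.
J = π(d_o⁴ − d_i⁴)/32 = π(0.0312⁴ − 0.0238⁴)/32 = 6.153×10^-8 m⁴.
Shear stress varies linearly with radius: τ = T·r/J = 46.69 × 0.0141 / 6.153×10^-8 = 1.070×10^7 Pa.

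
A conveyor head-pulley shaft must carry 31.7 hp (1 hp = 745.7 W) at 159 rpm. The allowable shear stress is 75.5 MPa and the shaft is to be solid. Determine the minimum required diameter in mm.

45.8 mm

ω = 2π·159/60 = 16.65 rad/s, so T = P/ω = 31.7×745.7 / 16.65 = 1420 N·m.
For a solid shaft τ_max = 16T/(πd³), so d = (16T/(π τ_allow))^(1/3) = (16·1420/(π·7.55×10^7))^(1/3) = 0.04575 m.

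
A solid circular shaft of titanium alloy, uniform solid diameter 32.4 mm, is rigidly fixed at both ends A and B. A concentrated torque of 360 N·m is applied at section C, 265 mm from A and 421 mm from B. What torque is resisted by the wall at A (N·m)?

With uniform GJ and both ends fixed, compatibility θ_AC = θ_CB gives T_A·a = T_B·b, together with T_A + T_B = T₀.
T_A = T₀·b/(a+b) = 360.0·421/686.0 = 220.9 N·m; T_B = 139.1 N·m.

221 N·m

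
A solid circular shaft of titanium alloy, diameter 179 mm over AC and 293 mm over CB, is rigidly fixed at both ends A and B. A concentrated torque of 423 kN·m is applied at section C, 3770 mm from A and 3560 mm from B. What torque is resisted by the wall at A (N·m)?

49200 N·m

Compatibility: T_A·a/J_AC = T_B·b/J_CB with T_A + T_B = T₀.
J_AC = 1.01×10^-4 m⁴, J_CB = 7.24×10^-4 m⁴, so T_A = T₀·(J_AC/a)/((J_AC/a)+(J_CB/b)) = 49170 N·m, T_B = 373800 N·m.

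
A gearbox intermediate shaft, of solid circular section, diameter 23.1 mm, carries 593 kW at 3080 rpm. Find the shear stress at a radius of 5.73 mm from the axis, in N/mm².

ω = 2π·3080/60 = 322.5 rad/s, so T = P/ω = 593×10³ / 322.5 = 1839 N·m.
J = πd⁴/32 = π(0.0231)⁴/32 = 2.795×10^-8 m⁴.
Shear stress varies linearly with radius: τ = T·r/J = 1839 × 0.00573 / 2.795×10^-8 = 3.769×10^8 Pa.

377 N/mm²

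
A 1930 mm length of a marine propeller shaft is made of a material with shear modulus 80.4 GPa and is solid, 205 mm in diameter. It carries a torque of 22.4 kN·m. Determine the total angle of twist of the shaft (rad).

J = πd⁴/32 = π(0.205)⁴/32 = 1.734×10^-4 m⁴.
θ = T·L/(G·J) = 22400 × 1.93 / (80.4×10⁹ × 1.734×10^-4) = 3.101×10^-3 rad.

0.00310 rad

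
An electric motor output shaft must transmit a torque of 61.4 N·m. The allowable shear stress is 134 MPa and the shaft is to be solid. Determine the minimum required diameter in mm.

13.3 mm

For a solid shaft τ_max = 16T/(πd³), so d = (16T/(π τ_allow))^(1/3) = (16·61.40/(π·1.34×10^8))^(1/3) = 0.01326 m.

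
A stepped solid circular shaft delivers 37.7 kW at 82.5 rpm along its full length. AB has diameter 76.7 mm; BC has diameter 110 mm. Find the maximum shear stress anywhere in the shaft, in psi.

ω = 2π·82.5/60 = 8.639 rad/s, so T = P/ω = 37.7×10³ / 8.639 = 4364 N·m.
Under the same torque, τ_max = 16T/(πd³) is largest where d is smallest — segment AB (d = 76.7 mm).
τ_max = 16·4364/(π·(0.0767)³) = 4.925×10^7 Pa.

7140 psi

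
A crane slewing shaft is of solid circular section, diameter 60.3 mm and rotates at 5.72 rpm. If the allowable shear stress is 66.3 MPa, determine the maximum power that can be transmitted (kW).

1.71 kW

J = πd⁴/32 = π(0.0603)⁴/32 = 1.298×10^-6 m⁴.
T_max = τ_allow·J/r = 6.63×10^7 × 1.298×10^-6 / 0.0301 = 2854 N·m.
ω = 2π·5.72/60 = 0.5990 rad/s, so P_max = T_max·ω = 1710 W.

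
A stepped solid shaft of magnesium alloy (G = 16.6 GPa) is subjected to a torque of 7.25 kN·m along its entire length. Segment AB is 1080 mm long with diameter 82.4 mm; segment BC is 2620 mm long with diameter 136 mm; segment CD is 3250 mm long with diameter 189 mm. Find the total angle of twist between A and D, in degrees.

J_AB = π(0.0824)⁴/32 = 4.53×10^-6 m⁴; J_BC = π(0.136)⁴/32 = 3.36×10^-5 m⁴; J_CD = π(0.189)⁴/32 = 1.25×10^-4 m⁴.
θ = (T/G)·Σ L_i/J_i = (7250/16.6×10⁹)·(1.08/4.53×10^-6 + 2.62/3.36×10^-5 + 3.25/1.25×10^-4) = 0.1496 rad.

8.57°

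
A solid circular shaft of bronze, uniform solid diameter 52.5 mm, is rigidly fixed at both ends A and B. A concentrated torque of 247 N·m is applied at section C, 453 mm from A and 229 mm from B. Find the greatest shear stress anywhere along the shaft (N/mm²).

With uniform GJ and both ends fixed, compatibility θ_AC = θ_CB gives T_A·a = T_B·b, together with T_A + T_B = T₀.
T_A = T₀·b/(a+b) = 247.0·229/682.0 = 82.94 N·m; T_B = 164.1 N·m.
τ in each portion: τ_AC = 2.92×10^6 Pa, τ_CB = 5.77×10^6 Pa; maximum is in CB.
τ_max = T_CB·r/J = 164.1·0.0262/7.46×10^-7 = 5.774×10^6 Pa.

5.77 N/mm²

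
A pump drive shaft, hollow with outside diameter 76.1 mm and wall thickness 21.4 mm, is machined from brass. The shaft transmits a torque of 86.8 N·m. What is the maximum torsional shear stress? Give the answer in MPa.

J = π(d_o⁴ − d_i⁴)/32 = π(0.0761⁴ − 0.0333⁴)/32 = 3.172×10^-6 m⁴.
τ_max = T·r/J = 86.80 × 0.0381 / 3.172×10^-6 = 1.041×10^6 Pa.

1.04 MPa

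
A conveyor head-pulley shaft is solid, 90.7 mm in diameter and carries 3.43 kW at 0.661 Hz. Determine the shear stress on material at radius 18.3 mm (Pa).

ω = 2π·0.661 = 4.153 rad/s, so T = P/ω = 3.43×10³ / 4.153 = 825.9 N·m.
J = πd⁴/32 = π(0.0907)⁴/32 = 6.644×10^-6 m⁴.
Shear stress varies linearly with radius: τ = T·r/J = 825.9 × 0.0183 / 6.644×10^-6 = 2.275×10^6 Pa.

2.27e6 Pa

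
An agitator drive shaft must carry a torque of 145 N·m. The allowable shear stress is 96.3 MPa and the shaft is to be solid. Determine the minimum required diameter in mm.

19.7 mm

For a solid shaft τ_max = 16T/(πd³), so d = (16T/(π τ_allow))^(1/3) = (16·145.0/(π·9.63×10^7))^(1/3) = 0.01972 m.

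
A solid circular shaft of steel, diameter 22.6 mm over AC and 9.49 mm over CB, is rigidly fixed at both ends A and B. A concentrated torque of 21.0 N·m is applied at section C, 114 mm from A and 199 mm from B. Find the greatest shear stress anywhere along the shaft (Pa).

Compatibility: T_A·a/J_AC = T_B·b/J_CB with T_A + T_B = T₀.
J_AC = 2.56×10^-8 m⁴, J_CB = 7.96×10^-10 m⁴, so T_A = T₀·(J_AC/a)/((J_AC/a)+(J_CB/b)) = 20.63 N·m, T_B = 0.3675 N·m.
τ in each portion: τ_AC = 9.10×10^6 Pa, τ_CB = 2.19×10^6 Pa; maximum is in AC.
τ_max = T_AC·r/J = 20.63·0.0113/2.56×10^-8 = 9.103×10^6 Pa.

9.10e6 Pa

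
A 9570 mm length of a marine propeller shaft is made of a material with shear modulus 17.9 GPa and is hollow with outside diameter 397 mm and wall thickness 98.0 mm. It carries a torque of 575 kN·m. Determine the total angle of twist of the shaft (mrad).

J = π(d_o⁴ − d_i⁴)/32 = π(0.397⁴ − 0.201⁴)/32 = 2.278×10^-3 m⁴.
θ = T·L/(G·J) = 575000 × 9.57 / (17.9×10⁹ × 2.278×10^-3) = 0.1349 rad.

135 mrad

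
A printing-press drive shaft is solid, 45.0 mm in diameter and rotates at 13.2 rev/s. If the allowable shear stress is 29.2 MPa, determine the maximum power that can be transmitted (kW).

J = πd⁴/32 = π(0.0450)⁴/32 = 4.026×10^-7 m⁴.
T_max = τ_allow·J/r = 2.92×10^7 × 4.026×10^-7 / 0.0225 = 522.5 N·m.
ω = 2π·13.2 = 82.94 rad/s, so P_max = T_max·ω = 4.333×10^4 W.

43.3 kW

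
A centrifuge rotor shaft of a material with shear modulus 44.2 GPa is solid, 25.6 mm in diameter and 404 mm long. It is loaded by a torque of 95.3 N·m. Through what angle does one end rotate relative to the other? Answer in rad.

0.0207 rad

J = πd⁴/32 = π(0.0256)⁴/32 = 4.217×10^-8 m⁴.
θ = T·L/(G·J) = 95.30 × 0.404 / (44.2×10⁹ × 4.217×10^-8) = 0.02066 rad.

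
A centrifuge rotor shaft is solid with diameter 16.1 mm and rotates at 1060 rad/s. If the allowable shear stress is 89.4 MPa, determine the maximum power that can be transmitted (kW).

J = πd⁴/32 = π(0.0161)⁴/32 = 6.596×10^-9 m⁴.
T_max = τ_allow·J/r = 8.94×10^7 × 6.596×10^-9 / 0.00805 = 73.26 N·m.
ω = 1060 rad/s, so P_max = T_max·ω = 7.765×10^4 W.

77.7 kW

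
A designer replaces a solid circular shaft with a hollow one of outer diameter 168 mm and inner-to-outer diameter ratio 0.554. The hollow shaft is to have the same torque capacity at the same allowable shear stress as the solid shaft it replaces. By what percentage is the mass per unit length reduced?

26.0 %

Equal τ_max and T ⇒ the solid shaft needs d_s³ = d_o³(1−k⁴), so d_s = 168·(1−0.554⁴)^(1/3) = 162.6 mm.
Area ratio A_h/A_s = d_o²(1−k²)/d_s² = (1−k²)/(1−k⁴)^(2/3) = 0.7403.
Mass saving = 1 − 0.7403 = 26.0 %.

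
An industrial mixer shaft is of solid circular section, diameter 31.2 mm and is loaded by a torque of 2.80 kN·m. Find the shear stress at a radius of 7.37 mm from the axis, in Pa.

2.22e8 Pa

J = πd⁴/32 = π(0.0312)⁴/32 = 9.303×10^-8 m⁴.
Shear stress varies linearly with radius: τ = T·r/J = 2800 × 0.00737 / 9.303×10^-8 = 2.218×10^8 Pa.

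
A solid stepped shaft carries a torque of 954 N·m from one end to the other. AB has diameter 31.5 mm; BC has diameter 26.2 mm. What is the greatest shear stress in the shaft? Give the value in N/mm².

270 N/mm²

Under the same torque, τ_max = 16T/(πd³) is largest where d is smallest — segment BC (d = 26.2 mm).
τ_max = 16·954.0/(π·(0.0262)³) = 2.702×10^8 Pa.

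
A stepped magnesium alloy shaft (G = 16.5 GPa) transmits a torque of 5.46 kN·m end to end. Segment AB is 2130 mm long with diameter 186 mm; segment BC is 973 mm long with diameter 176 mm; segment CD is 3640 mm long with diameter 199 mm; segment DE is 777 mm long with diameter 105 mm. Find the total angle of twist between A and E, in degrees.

J_AB = π(0.186)⁴/32 = 1.18×10^-4 m⁴; J_BC = π(0.176)⁴/32 = 9.42×10^-5 m⁴; J_CD = π(0.199)⁴/32 = 1.54×10^-4 m⁴; J_DE = π(0.105)⁴/32 = 1.19×10^-5 m⁴.
θ = (T/G)·Σ L_i/J_i = (5460/16.5×10⁹)·(2.13/1.18×10^-4 + 0.973/9.42×10^-5 + 3.64/1.54×10^-4 + 0.777/1.19×10^-5) = 0.03879 rad.

2.22°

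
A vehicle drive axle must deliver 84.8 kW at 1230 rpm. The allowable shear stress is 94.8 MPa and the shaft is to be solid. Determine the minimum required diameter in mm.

32.8 mm

ω = 2π·1230/60 = 128.8 rad/s, so T = P/ω = 84.8×10³ / 128.8 = 658.4 N·m.
For a solid shaft τ_max = 16T/(πd³), so d = (16T/(π τ_allow))^(1/3) = (16·658.4/(π·9.48×10^7))^(1/3) = 0.03283 m.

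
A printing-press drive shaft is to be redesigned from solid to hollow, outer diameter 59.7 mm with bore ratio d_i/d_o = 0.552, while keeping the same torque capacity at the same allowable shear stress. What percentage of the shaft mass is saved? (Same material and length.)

25.8 %

Equal τ_max and T ⇒ the solid shaft needs d_s³ = d_o³(1−k⁴), so d_s = 59.7·(1−0.552⁴)^(1/3) = 57.79 mm.
Area ratio A_h/A_s = d_o²(1−k²)/d_s² = (1−k²)/(1−k⁴)^(2/3) = 0.7420.
Mass saving = 1 − 0.7420 = 25.8 %.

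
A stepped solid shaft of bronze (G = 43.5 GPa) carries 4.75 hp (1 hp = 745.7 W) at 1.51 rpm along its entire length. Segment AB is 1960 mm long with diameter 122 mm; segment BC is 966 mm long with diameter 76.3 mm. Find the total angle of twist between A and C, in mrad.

ω = 2π·1.51/60 = 0.1581 rad/s, so T = P/ω = 4.75×745.7 / 0.1581 = 22400 N·m.
J_AB = π(0.122)⁴/32 = 2.17×10^-5 m⁴; J_BC = π(0.0763)⁴/32 = 3.33×10^-6 m⁴.
θ = (T/G)·Σ L_i/J_i = (22400/43.5×10⁹)·(1.96/2.17×10^-5 + 0.966/3.33×10^-6) = 0.1959 rad.

196 mrad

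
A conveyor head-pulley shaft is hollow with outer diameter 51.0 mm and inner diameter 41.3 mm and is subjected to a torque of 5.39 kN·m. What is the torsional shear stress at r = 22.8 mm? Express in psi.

47100 psi

J = π(d_o⁴ − d_i⁴)/32 = π(0.0510⁴ − 0.0413⁴)/32 = 3.785×10^-7 m⁴.
Shear stress varies linearly with radius: τ = T·r/J = 5390 × 0.0228 / 3.785×10^-7 = 3.246×10^8 Pa.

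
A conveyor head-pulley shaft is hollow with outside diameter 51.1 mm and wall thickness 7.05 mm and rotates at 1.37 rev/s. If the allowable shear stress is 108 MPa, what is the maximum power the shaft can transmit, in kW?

J = π(d_o⁴ − d_i⁴)/32 = π(0.0511⁴ − 0.0370⁴)/32 = 4.854×10^-7 m⁴.
T_max = τ_allow·J/r = 1.08×10^8 × 4.854×10^-7 / 0.0255 = 2052 N·m.
ω = 2π·1.37 = 8.608 rad/s, so P_max = T_max·ω = 1.766×10^4 W.

17.7 kW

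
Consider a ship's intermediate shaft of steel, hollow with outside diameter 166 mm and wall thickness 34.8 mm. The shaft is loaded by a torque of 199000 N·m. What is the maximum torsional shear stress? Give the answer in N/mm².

250 N/mm²

J = π(d_o⁴ − d_i⁴)/32 = π(0.166⁴ − 0.0964⁴)/32 = 6.607×10^-5 m⁴.
τ_max = T·r/J = 199000 × 0.0830 / 6.607×10^-5 = 2.500×10^8 Pa.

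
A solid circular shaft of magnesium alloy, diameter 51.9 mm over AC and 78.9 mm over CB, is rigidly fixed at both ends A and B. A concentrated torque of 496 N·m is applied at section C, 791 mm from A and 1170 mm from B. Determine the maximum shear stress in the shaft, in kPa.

4030 kPa

Compatibility: T_A·a/J_AC = T_B·b/J_CB with T_A + T_B = T₀.
J_AC = 7.12×10^-7 m⁴, J_CB = 3.80×10^-6 m⁴, so T_A = T₀·(J_AC/a)/((J_AC/a)+(J_CB/b)) = 107.6 N·m, T_B = 388.4 N·m.
τ in each portion: τ_AC = 3.92×10^6 Pa, τ_CB = 4.03×10^6 Pa; maximum is in CB.
τ_max = T_CB·r/J = 388.4·0.0395/3.80×10^-6 = 4.028×10^6 Pa.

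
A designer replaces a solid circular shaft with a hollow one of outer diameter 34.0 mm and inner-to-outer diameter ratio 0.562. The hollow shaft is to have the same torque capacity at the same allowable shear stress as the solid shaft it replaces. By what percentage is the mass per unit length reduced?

Equal τ_max and T ⇒ the solid shaft needs d_s³ = d_o³(1−k⁴), so d_s = 34.0·(1−0.562⁴)^(1/3) = 32.83 mm.
Area ratio A_h/A_s = d_o²(1−k²)/d_s² = (1−k²)/(1−k⁴)^(2/3) = 0.7338.
Mass saving = 1 − 0.7338 = 26.6 %.

26.6 %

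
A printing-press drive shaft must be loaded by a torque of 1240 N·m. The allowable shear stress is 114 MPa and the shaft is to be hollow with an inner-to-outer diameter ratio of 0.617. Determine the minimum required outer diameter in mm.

40.2 mm

For a hollow shaft with d_i/d_o = 0.617: τ_max = 16T/(π d_o³ (1−k⁴)), so d_o = [16T/(π τ_allow (1−k⁴))]^(1/3) = [16·1240/(π·1.14×10^8·0.8551)]^(1/3) = 0.04016 m.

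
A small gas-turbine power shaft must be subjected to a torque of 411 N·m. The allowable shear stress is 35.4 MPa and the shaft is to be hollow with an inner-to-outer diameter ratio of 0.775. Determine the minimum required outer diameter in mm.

For a hollow shaft with d_i/d_o = 0.775: τ_max = 16T/(π d_o³ (1−k⁴)), so d_o = [16T/(π τ_allow (1−k⁴))]^(1/3) = [16·411.0/(π·3.54×10^7·0.6392)]^(1/3) = 0.04523 m.

45.2 mm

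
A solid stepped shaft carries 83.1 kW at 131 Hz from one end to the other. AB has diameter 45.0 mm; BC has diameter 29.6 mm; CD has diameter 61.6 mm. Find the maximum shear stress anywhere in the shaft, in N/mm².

ω = 2π·131 = 823.1 rad/s, so T = P/ω = 83.1×10³ / 823.1 = 101.0 N·m.
Under the same torque, τ_max = 16T/(πd³) is largest where d is smallest — segment BC (d = 29.6 mm).
τ_max = 16·101.0/(π·(0.0296)³) = 1.983×10^7 Pa.

19.8 N/mm²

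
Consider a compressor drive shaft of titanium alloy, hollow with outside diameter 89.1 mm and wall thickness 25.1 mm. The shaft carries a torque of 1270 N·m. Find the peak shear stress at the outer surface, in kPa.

J = π(d_o⁴ − d_i⁴)/32 = π(0.0891⁴ − 0.0389⁴)/32 = 5.963×10^-6 m⁴.
τ_max = T·r/J = 1270 × 0.0445 / 5.963×10^-6 = 9.489×10^6 Pa.

9490 kPa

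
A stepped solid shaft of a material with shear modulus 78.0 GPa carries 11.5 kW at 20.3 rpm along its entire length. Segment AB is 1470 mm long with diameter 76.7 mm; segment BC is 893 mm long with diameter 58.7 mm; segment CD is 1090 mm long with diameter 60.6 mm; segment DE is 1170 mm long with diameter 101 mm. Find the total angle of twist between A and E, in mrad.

148 mrad

ω = 2π·20.3/60 = 2.126 rad/s, so T = P/ω = 11.5×10³ / 2.126 = 5410 N·m.
J_AB = π(0.0767)⁴/32 = 3.40×10^-6 m⁴; J_BC = π(0.0587)⁴/32 = 1.17×10^-6 m⁴; J_CD = π(0.0606)⁴/32 = 1.32×10^-6 m⁴; J_DE = π(0.101)⁴/32 = 1.02×10^-5 m⁴.
θ = (T/G)·Σ L_i/J_i = (5410/78.0×10⁹)·(1.47/3.40×10^-6 + 0.893/1.17×10^-6 + 1.09/1.32×10^-6 + 1.17/1.02×10^-5) = 0.1482 rad.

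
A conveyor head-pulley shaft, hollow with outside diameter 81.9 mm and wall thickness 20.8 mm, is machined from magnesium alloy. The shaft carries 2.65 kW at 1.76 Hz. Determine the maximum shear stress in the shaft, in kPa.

2360 kPa

ω = 2π·1.76 = 11.06 rad/s, so T = P/ω = 2.65×10³ / 11.06 = 239.6 N·m.
J = π(d_o⁴ − d_i⁴)/32 = π(0.0819⁴ − 0.0403⁴)/32 = 4.158×10^-6 m⁴.
τ_max = T·r/J = 239.6 × 0.0410 / 4.158×10^-6 = 2.360×10^6 Pa.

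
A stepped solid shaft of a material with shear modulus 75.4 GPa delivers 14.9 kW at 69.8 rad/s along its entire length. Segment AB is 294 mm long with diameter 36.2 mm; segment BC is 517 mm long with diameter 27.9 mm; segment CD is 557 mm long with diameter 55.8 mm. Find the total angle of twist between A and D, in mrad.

ω = 69.8 rad/s, so T = P/ω = 14.9×10³ / 69.80 = 213.5 N·m.
J_AB = π(0.0362)⁴/32 = 1.69×10^-7 m⁴; J_BC = π(0.0279)⁴/32 = 5.95×10^-8 m⁴; J_CD = π(0.0558)⁴/32 = 9.52×10^-7 m⁴.
θ = (T/G)·Σ L_i/J_i = (213.5/75.4×10⁹)·(0.294/1.69×10^-7 + 0.517/5.95×10^-8 + 0.557/9.52×10^-7) = 0.03120 rad.

31.2 mrad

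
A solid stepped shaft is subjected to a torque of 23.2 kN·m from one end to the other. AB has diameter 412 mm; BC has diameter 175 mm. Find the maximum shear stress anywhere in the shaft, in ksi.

Under the same torque, τ_max = 16T/(πd³) is largest where d is smallest — segment BC (d = 175 mm).
τ_max = 16·23200/(π·(0.175)³) = 2.205×10^7 Pa.

3.20 ksi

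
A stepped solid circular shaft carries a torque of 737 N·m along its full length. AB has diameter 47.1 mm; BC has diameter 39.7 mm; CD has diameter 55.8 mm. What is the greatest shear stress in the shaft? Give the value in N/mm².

60.0 N/mm²

Under the same torque, τ_max = 16T/(πd³) is largest where d is smallest — segment BC (d = 39.7 mm).
τ_max = 16·737.0/(π·(0.0397)³) = 5.999×10^7 Pa.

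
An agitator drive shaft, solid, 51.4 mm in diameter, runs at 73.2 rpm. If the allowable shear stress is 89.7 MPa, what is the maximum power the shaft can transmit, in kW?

J = πd⁴/32 = π(0.0514)⁴/32 = 6.853×10^-7 m⁴.
T_max = τ_allow·J/r = 8.97×10^7 × 6.853×10^-7 / 0.0257 = 2392 N·m.
ω = 2π·73.2/60 = 7.665 rad/s, so P_max = T_max·ω = 1.833×10^4 W.

18.3 kW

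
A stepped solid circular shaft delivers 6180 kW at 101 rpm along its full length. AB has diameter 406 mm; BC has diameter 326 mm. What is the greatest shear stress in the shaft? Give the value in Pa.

8.59e7 Pa

ω = 2π·101/60 = 10.58 rad/s, so T = P/ω = 6180×10³ / 10.58 = 584300 N·m.
Under the same torque, τ_max = 16T/(πd³) is largest where d is smallest — segment BC (d = 326 mm).
τ_max = 16·584300/(π·(0.326)³) = 8.589×10^7 Pa.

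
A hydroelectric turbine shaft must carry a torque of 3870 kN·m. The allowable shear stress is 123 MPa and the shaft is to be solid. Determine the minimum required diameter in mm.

543 mm

For a solid shaft τ_max = 16T/(πd³), so d = (16T/(π τ_allow))^(1/3) = (16·3.870e6/(π·1.23×10^8))^(1/3) = 0.5432 m.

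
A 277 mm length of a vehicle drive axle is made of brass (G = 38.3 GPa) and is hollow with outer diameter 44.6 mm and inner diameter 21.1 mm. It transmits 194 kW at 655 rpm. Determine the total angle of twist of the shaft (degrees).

ω = 2π·655/60 = 68.59 rad/s, so T = P/ω = 194×10³ / 68.59 = 2828 N·m.
J = π(d_o⁴ − d_i⁴)/32 = π(0.0446⁴ − 0.0211⁴)/32 = 3.690×10^-7 m⁴.
θ = T·L/(G·J) = 2828 × 0.277 / (38.3×10⁹ × 3.690×10^-7) = 0.05544 rad.

3.18°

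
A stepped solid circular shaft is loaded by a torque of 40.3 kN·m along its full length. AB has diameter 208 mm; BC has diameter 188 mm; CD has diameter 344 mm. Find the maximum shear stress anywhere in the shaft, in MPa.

30.9 MPa

Under the same torque, τ_max = 16T/(πd³) is largest where d is smallest — segment BC (d = 188 mm).
τ_max = 16·40300/(π·(0.188)³) = 3.089×10^7 Pa.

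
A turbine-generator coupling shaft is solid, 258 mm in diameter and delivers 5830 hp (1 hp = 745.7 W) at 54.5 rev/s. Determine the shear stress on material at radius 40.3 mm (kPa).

ω = 2π·54.5 = 342.4 rad/s, so T = P/ω = 5830×745.7 / 342.4 = 12700 N·m.
J = πd⁴/32 = π(0.258)⁴/32 = 4.350×10^-4 m⁴.
Shear stress varies linearly with radius: τ = T·r/J = 12700 × 0.0403 / 4.350×10^-4 = 1.176×10^6 Pa.

1180 kPa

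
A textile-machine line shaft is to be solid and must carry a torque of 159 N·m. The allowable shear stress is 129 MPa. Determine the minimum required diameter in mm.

18.4 mm

For a solid shaft τ_max = 16T/(πd³), so d = (16T/(π τ_allow))^(1/3) = (16·159.0/(π·1.29×10^8))^(1/3) = 0.01845 m.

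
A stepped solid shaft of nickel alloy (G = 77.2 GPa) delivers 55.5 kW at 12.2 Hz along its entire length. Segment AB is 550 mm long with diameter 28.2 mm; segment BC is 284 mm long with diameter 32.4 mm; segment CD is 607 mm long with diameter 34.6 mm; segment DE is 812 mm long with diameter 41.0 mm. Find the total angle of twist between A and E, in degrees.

ω = 2π·12.2 = 76.65 rad/s, so T = P/ω = 55.5×10³ / 76.65 = 724.0 N·m.
J_AB = π(0.0282)⁴/32 = 6.21×10^-8 m⁴; J_BC = π(0.0324)⁴/32 = 1.08×10^-7 m⁴; J_CD = π(0.0346)⁴/32 = 1.41×10^-7 m⁴; J_DE = π(0.0410)⁴/32 = 2.77×10^-7 m⁴.
θ = (T/G)·Σ L_i/J_i = (724.0/77.2×10⁹)·(0.550/6.21×10^-8 + 0.284/1.08×10^-7 + 0.607/1.41×10^-7 + 0.812/2.77×10^-7) = 0.1756 rad.

10.1°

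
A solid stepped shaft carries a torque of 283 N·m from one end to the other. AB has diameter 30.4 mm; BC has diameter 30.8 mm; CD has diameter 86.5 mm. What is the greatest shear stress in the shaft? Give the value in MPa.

51.3 MPa

Under the same torque, τ_max = 16T/(πd³) is largest where d is smallest — segment AB (d = 30.4 mm).
τ_max = 16·283.0/(π·(0.0304)³) = 5.130×10^7 Pa.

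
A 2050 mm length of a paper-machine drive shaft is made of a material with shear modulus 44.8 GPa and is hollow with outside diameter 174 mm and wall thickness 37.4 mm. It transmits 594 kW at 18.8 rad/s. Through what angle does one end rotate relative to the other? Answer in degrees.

1.03°

ω = 18.8 rad/s, so T = P/ω = 594×10³ / 18.80 = 31600 N·m.
J = π(d_o⁴ − d_i⁴)/32 = π(0.174⁴ − 0.0992⁴)/32 = 8.048×10^-5 m⁴.
θ = T·L/(G·J) = 31600 × 2.05 / (44.8×10⁹ × 8.048×10^-5) = 0.01796 rad.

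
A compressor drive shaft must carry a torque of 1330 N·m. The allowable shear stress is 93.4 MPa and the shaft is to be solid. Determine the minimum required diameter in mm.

41.7 mm

For a solid shaft τ_max = 16T/(πd³), so d = (16T/(π τ_allow))^(1/3) = (16·1330/(π·9.34×10^7))^(1/3) = 0.04170 m.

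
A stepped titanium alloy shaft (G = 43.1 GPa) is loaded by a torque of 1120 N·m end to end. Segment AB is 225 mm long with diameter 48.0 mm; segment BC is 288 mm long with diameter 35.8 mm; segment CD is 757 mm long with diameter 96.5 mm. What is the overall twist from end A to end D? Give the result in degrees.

3.43°

J_AB = π(0.0480)⁴/32 = 5.21×10^-7 m⁴; J_BC = π(0.0358)⁴/32 = 1.61×10^-7 m⁴; J_CD = π(0.0965)⁴/32 = 8.51×10^-6 m⁴.
θ = (T/G)·Σ L_i/J_i = (1120/43.1×10⁹)·(0.225/5.21×10^-7 + 0.288/1.61×10^-7 + 0.757/8.51×10^-6) = 0.05994 rad.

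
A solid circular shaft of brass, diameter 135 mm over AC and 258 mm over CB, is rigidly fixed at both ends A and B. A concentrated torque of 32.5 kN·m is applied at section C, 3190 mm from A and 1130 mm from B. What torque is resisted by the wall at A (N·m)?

Compatibility: T_A·a/J_AC = T_B·b/J_CB with T_A + T_B = T₀.
J_AC = 3.26×10^-5 m⁴, J_CB = 4.35×10^-4 m⁴, so T_A = T₀·(J_AC/a)/((J_AC/a)+(J_CB/b)) = 840.7 N·m, T_B = 31660 N·m.

841 N·m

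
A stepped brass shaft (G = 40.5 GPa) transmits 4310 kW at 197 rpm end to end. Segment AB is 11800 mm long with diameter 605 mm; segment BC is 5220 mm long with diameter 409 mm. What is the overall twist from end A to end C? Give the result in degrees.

0.827°

ω = 2π·197/60 = 20.63 rad/s, so T = P/ω = 4310×10³ / 20.63 = 208900 N·m.
J_AB = π(0.605)⁴/32 = 0.0132 m⁴; J_BC = π(0.409)⁴/32 = 2.75×10^-3 m⁴.
θ = (T/G)·Σ L_i/J_i = (208900/40.5×10⁹)·(11.8/0.0132 + 5.22/2.75×10^-3) = 0.01443 rad.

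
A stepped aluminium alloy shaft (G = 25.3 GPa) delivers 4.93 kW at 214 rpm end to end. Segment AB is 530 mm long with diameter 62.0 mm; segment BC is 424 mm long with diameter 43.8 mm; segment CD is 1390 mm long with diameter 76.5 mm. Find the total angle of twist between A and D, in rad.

ω = 2π·214/60 = 22.41 rad/s, so T = P/ω = 4.93×10³ / 22.41 = 220.0 N·m.
J_AB = π(0.0620)⁴/32 = 1.45×10^-6 m⁴; J_BC = π(0.0438)⁴/32 = 3.61×10^-7 m⁴; J_CD = π(0.0765)⁴/32 = 3.36×10^-6 m⁴.
θ = (T/G)·Σ L_i/J_i = (220.0/25.3×10⁹)·(0.530/1.45×10^-6 + 0.424/3.61×10^-7 + 1.39/3.36×10^-6) = 0.01698 rad.

0.0170 rad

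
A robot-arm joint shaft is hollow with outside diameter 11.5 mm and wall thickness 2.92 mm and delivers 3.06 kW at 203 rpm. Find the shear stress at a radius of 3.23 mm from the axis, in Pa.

ω = 2π·203/60 = 21.26 rad/s, so T = P/ω = 3.06×10³ / 21.26 = 143.9 N·m.
J = π(d_o⁴ − d_i⁴)/32 = π(0.0115⁴ − 0.00566⁴)/32 = 1.616×10^-9 m⁴.
Shear stress varies linearly with radius: τ = T·r/J = 143.9 × 0.00323 / 1.616×10^-9 = 2.877×10^8 Pa.

2.88e8 Pa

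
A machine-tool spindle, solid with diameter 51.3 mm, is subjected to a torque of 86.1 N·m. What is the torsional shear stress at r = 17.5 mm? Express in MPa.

2.22 MPa

J = πd⁴/32 = π(0.0513)⁴/32 = 6.799×10^-7 m⁴.
Shear stress varies linearly with radius: τ = T·r/J = 86.10 × 0.0175 / 6.799×10^-7 = 2.216×10^6 Pa.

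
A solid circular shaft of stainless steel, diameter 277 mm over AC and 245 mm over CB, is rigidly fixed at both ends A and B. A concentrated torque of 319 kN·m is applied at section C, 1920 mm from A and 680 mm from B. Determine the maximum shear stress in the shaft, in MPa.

70.0 MPa

Compatibility: T_A·a/J_AC = T_B·b/J_CB with T_A + T_B = T₀.
J_AC = 5.78×10^-4 m⁴, J_CB = 3.54×10^-4 m⁴, so T_A = T₀·(J_AC/a)/((J_AC/a)+(J_CB/b)) = 116900 N·m, T_B = 202100 N·m.
τ in each portion: τ_AC = 2.80×10^7 Pa, τ_CB = 7.00×10^7 Pa; maximum is in CB.
τ_max = T_CB·r/J = 202100·0.122/3.54×10^-4 = 6.998×10^7 Pa.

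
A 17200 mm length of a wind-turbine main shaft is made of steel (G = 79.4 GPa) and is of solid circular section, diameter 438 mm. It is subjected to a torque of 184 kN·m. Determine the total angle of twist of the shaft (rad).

J = πd⁴/32 = π(0.438)⁴/32 = 3.613×10^-3 m⁴.
θ = T·L/(G·J) = 184000 × 17.2 / (79.4×10⁹ × 3.613×10^-3) = 0.01103 rad.

0.0110 rad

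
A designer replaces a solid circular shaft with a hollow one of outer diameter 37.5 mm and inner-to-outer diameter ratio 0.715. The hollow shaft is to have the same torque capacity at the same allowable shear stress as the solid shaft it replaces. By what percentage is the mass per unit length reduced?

Equal τ_max and T ⇒ the solid shaft needs d_s³ = d_o³(1−k⁴), so d_s = 37.5·(1−0.715⁴)^(1/3) = 33.90 mm.
Area ratio A_h/A_s = d_o²(1−k²)/d_s² = (1−k²)/(1−k⁴)^(2/3) = 0.5982.
Mass saving = 1 − 0.5982 = 40.2 %.

40.2 %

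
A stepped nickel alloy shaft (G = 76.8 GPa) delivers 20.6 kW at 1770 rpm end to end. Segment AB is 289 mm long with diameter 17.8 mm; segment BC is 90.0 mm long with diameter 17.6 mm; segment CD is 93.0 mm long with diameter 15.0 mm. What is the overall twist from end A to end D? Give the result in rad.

ω = 2π·1770/60 = 185.4 rad/s, so T = P/ω = 20.6×10³ / 185.4 = 111.1 N·m.
J_AB = π(0.0178)⁴/32 = 9.86×10^-9 m⁴; J_BC = π(0.0176)⁴/32 = 9.42×10^-9 m⁴; J_CD = π(0.0150)⁴/32 = 4.97×10^-9 m⁴.
θ = (T/G)·Σ L_i/J_i = (111.1/76.8×10⁹)·(0.289/9.86×10^-9 + 0.0900/9.42×10^-9 + 0.0930/4.97×10^-9) = 0.08334 rad.

0.0833 rad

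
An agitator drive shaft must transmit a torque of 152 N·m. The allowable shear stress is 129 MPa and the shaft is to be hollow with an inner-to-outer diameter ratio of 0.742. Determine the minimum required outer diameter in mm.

20.5 mm

For a hollow shaft with d_i/d_o = 0.742: τ_max = 16T/(π d_o³ (1−k⁴)), so d_o = [16T/(π τ_allow (1−k⁴))]^(1/3) = [16·152.0/(π·1.29×10^8·0.6969)]^(1/3) = 0.02050 m.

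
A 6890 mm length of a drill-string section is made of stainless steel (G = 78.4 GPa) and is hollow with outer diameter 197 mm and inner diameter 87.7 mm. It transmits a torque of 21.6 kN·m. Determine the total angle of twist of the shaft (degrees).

J = π(d_o⁴ − d_i⁴)/32 = π(0.197⁴ − 0.0877⁴)/32 = 1.421×10^-4 m⁴.
θ = T·L/(G·J) = 21600 × 6.89 / (78.4×10⁹ × 1.421×10^-4) = 0.01336 rad.

0.766°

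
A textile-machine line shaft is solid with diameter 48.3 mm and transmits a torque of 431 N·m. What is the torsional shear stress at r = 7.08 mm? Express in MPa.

J = πd⁴/32 = π(0.0483)⁴/32 = 5.343×10^-7 m⁴.
Shear stress varies linearly with radius: τ = T·r/J = 431.0 × 0.00708 / 5.343×10^-7 = 5.711×10^6 Pa.

5.71 MPa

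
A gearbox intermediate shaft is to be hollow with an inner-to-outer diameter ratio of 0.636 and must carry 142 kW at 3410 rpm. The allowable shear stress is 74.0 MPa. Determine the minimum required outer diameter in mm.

32.0 mm

ω = 2π·3410/60 = 357.1 rad/s, so T = P/ω = 142×10³ / 357.1 = 397.7 N·m.
For a hollow shaft with d_i/d_o = 0.636: τ_max = 16T/(π d_o³ (1−k⁴)), so d_o = [16T/(π τ_allow (1−k⁴))]^(1/3) = [16·397.7/(π·7.40×10^7·0.8364)]^(1/3) = 0.03198 m.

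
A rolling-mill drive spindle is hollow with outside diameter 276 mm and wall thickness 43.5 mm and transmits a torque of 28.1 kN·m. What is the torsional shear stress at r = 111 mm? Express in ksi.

1.02 ksi

J = π(d_o⁴ − d_i⁴)/32 = π(0.276⁴ − 0.189⁴)/32 = 4.444×10^-4 m⁴.
Shear stress varies linearly with radius: τ = T·r/J = 28100 × 0.111 / 4.444×10^-4 = 7.018×10^6 Pa.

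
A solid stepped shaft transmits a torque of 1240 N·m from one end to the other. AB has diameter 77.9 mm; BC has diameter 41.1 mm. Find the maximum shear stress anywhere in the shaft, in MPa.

Under the same torque, τ_max = 16T/(πd³) is largest where d is smallest — segment BC (d = 41.1 mm).
τ_max = 16·1240/(π·(0.0411)³) = 9.096×10^7 Pa.

91.0 MPa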